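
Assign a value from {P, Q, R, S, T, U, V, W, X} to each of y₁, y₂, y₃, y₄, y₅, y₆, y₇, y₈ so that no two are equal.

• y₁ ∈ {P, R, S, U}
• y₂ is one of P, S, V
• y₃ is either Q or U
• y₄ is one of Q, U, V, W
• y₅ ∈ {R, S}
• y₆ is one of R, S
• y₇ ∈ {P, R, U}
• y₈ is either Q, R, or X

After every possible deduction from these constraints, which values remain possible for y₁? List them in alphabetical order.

The 8 variables together cover exactly {P, Q, R, S, U, V, W, X} — 8 values for 8 variables — and W appears only in y₄'s list, so y₄ = W.
The 7 still-open variables draw from only 7 values {P, Q, R, S, U, V, X}, so each is used; only y₂ can be V, hence y₂ = V.
The 6 still-open variables together cover exactly {P, Q, R, S, U, X} — 6 values for 6 variables — and X appears only in y₈'s list, so y₈ = X.
The 5 still-open variables together cover exactly {P, Q, R, S, U} — 5 values for 5 variables — and Q appears only in y₃'s list, so y₃ = Q.
The 2 variables y₅ and y₆ are confined to {R, S}, which locks those values in; drop them from y₁, y₇.
No further eliminations apply; y₁ can still be any of P, U.

P, U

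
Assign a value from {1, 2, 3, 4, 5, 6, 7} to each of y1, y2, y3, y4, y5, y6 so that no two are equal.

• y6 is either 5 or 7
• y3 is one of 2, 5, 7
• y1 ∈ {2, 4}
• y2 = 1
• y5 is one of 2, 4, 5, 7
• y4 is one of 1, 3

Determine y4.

y2's domain is down to {1}, so y2 = 1. Eliminate 1 elsewhere: y4.
So y4 = 3.

3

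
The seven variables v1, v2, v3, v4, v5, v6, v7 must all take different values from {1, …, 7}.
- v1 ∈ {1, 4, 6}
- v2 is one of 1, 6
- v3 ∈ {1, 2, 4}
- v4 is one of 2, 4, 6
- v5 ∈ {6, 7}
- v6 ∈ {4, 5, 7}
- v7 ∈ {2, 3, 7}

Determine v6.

The 7 variables draw from only 7 values {1, 2, 3, 4, 5, 6, 7}, so each is used; only v7 can be 3, hence v7 = 3.
The 6 still-open variables together cover exactly {1, 2, 4, 5, 6, 7} — 6 values for 6 variables — and 5 appears only in v6's list, so v6 = 5.

5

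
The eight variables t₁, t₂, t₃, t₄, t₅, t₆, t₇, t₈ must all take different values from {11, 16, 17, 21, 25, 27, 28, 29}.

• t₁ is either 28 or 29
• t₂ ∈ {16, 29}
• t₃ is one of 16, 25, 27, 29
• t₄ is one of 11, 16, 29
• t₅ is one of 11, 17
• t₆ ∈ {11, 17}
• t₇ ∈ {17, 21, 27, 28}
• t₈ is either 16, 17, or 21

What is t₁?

The 8 variables draw from only 8 values {11, 16, 17, 21, 25, 27, 28, 29}, so each is used; only t₃ can be 25, hence t₃ = 25.
The 7 still-open variables together cover exactly {11, 16, 17, 21, 27, 28, 29} — 7 values for 7 variables — and 27 appears only in t₇'s list, so t₇ = 27.
The 6 still-open variables draw from only 6 values {11, 16, 17, 21, 28, 29}, so each is used; only t₈ can be 21, hence t₈ = 21.
Among the 5 still-open variables, 28 fits only t₁ (and all 5 values in {11, 16, 17, 28, 29} must be used), so t₁ = 28.

28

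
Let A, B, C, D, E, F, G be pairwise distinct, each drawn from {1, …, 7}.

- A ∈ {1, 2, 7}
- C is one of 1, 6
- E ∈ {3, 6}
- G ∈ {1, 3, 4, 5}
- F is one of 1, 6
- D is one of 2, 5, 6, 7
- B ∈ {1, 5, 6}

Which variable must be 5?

B

The 7 variables together cover exactly {1, 2, 3, 4, 5, 6, 7} — 7 values for 7 variables — and 4 appears only in G's list, so G = 4.
Among the 6 still-open variables, 3 fits only E (and all 6 values in {1, 2, 3, 5, 6, 7} must be used), so E = 3.
C and F between them cover only {1, 6} — a naked pair. Remove those values from A, B, D.
So 5 goes to B.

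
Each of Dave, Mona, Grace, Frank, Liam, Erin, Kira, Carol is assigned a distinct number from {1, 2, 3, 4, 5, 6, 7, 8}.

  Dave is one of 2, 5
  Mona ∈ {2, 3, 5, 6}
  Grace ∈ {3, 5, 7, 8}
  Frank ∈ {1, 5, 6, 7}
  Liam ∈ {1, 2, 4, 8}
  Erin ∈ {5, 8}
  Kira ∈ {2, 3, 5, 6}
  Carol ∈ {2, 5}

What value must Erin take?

The 8 variables draw from only 8 values {1, 2, 3, 4, 5, 6, 7, 8}, so each is used; only Liam can be 4, hence Liam = 4.
Among the 7 still-open variables, 1 fits only Frank (and all 7 values in {1, 2, 3, 5, 6, 7, 8} must be used), so Frank = 1.
The 6 still-open variables draw from only 6 values {2, 3, 5, 6, 7, 8}, so each is used; only Grace can be 7, hence Grace = 7.
The 5 still-open variables together cover exactly {2, 3, 5, 6, 8} — 5 values for 5 variables — and 8 appears only in Erin's list, so Erin = 8.

8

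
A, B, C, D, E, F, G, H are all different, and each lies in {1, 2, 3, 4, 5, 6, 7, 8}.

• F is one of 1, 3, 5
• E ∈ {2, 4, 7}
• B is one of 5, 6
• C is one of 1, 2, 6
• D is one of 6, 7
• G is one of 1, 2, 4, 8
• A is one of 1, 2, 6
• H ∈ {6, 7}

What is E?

4

The 8 variables draw from only 8 values {1, 2, 3, 4, 5, 6, 7, 8}, so each is used; only F can be 3, hence F = 3.
The 7 still-open variables together cover exactly {1, 2, 4, 5, 6, 7, 8} — 7 values for 7 variables — and 5 appears only in B's list, so B = 5.
The 6 still-open variables draw from only 6 values {1, 2, 4, 6, 7, 8}, so each is used; only G can be 8, hence G = 8.
The 5 still-open variables together cover exactly {1, 2, 4, 6, 7} — 5 values for 5 variables — and 4 appears only in E's list, so E = 4.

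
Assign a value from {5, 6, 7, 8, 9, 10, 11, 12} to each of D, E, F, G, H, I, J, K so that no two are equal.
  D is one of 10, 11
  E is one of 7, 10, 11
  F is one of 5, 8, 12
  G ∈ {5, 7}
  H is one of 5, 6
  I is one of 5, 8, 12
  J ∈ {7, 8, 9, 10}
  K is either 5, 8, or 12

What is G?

7

The 8 variables together cover exactly {5, 6, 7, 8, 9, 10, 11, 12} — 8 values for 8 variables — and 6 appears only in H's list, so H = 6.
Among the 7 still-open variables, 9 fits only J (and all 7 values in {5, 7, 8, 9, 10, 11, 12} must be used), so J = 9.
F, I, K between them cover only {5, 8, 12} — a naked triple. Remove those values from G.
So G = 7.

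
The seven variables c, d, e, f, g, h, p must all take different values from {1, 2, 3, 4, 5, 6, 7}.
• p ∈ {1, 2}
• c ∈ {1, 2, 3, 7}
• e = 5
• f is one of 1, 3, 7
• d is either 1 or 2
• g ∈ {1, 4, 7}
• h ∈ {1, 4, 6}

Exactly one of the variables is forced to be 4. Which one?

e has just one choice, so e = 5.
The 6 still-open variables draw from only 6 values {1, 2, 3, 4, 6, 7}, so each is used; only h can be 6, hence h = 6.
Among the 5 still-open variables, 4 fits only g (and all 5 values in {1, 2, 3, 4, 7} must be used), so g = 4.

g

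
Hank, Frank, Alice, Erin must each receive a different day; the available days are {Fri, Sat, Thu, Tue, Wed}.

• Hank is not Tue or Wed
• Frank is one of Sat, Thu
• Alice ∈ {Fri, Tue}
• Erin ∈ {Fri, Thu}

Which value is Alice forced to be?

Tue

Among the 4 variables, Tue fits only Alice (and all 4 values in {Fri, Sat, Thu, Tue} must be used), so Alice = Tue.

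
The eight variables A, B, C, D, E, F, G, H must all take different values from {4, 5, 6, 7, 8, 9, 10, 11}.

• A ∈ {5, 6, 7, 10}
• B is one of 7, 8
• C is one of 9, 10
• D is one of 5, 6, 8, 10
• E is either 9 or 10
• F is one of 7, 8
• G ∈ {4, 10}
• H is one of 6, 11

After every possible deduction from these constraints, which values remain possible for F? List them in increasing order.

7, 8

The 8 variables together cover exactly {4, 5, 6, 7, 8, 9, 10, 11} — 8 values for 8 variables — and 4 appears only in G's list, so G = 4.
The 7 still-open variables together cover exactly {5, 6, 7, 8, 9, 10, 11} — 7 values for 7 variables — and 11 appears only in H's list, so H = 11.
The 2 variables B and F are confined to {7, 8}, which locks those values in; drop them from A, D.
C and E share exactly the 2 values {9, 10}; by pigeonhole those values go to them, so strike 9, 10 from A, D.
No further eliminations apply; F can still be any of 7, 8.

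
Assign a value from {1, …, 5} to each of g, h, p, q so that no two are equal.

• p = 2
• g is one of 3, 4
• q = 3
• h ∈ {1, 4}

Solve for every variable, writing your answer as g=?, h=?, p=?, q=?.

g=4, h=1, p=2, q=3

p must be 2 (only option left).
That leaves q = 3. So g can't be 3.
g has just one choice, so g = 4. Remove 4 from h.
h's domain is down to {1}, so h = 1.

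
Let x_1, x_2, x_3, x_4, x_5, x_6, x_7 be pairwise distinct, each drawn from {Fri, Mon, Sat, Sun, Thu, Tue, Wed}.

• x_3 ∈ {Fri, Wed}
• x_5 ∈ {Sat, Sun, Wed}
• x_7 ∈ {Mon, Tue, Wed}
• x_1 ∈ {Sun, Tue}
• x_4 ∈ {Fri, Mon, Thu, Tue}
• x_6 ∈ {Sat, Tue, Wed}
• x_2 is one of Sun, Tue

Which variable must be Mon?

Among the 7 variables, Thu fits only x_4 (and all 7 values in {Fri, Mon, Sat, Sun, Thu, Tue, Wed} must be used), so x_4 = Thu.
The 6 still-open variables draw from only 6 values {Fri, Mon, Sat, Sun, Tue, Wed}, so each is used; only x_3 can be Fri, hence x_3 = Fri.
The 5 still-open variables together cover exactly {Mon, Sat, Sun, Tue, Wed} — 5 values for 5 variables — and Mon appears only in x_7's list, so x_7 = Mon.

x_7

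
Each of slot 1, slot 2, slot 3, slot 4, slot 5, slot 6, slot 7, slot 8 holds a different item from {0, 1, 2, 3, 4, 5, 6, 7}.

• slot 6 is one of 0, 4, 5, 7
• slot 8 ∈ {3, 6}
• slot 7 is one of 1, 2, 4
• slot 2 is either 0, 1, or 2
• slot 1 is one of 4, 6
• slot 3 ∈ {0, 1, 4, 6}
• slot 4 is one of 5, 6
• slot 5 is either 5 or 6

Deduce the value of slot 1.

4

Among the 8 variables, 3 fits only slot 8 (and all 8 values in {0, 1, 2, 3, 4, 5, 6, 7} must be used), so slot 8 = 3.
The 7 still-open variables draw from only 7 values {0, 1, 2, 4, 5, 6, 7}, so each is used; only slot 6 can be 7, hence slot 6 = 7.
slot 4 and slot 5 share exactly the 2 values {5, 6}; by pigeonhole those values go to them, so strike 5, 6 from slot 1, slot 3.
So slot 1 = 4.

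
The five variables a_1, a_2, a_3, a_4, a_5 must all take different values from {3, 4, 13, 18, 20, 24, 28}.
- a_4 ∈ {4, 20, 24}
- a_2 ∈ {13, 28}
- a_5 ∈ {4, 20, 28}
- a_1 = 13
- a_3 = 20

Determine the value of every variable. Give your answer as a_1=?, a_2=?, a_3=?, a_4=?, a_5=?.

a_1=13, a_2=28, a_3=20, a_4=24, a_5=4

a_1 must be 13 (only option left). Remove 13 from a_2.
a_2 has just one choice, so a_2 = 28. Strike 28 from a_5.
a_3 must be 20 (only option left). So a_4, a_5 can't be 20.
a_5's domain is down to {4}, so a_5 = 4. So a_4 can't be 4.
a_4's domain is down to {24}, so a_4 = 24.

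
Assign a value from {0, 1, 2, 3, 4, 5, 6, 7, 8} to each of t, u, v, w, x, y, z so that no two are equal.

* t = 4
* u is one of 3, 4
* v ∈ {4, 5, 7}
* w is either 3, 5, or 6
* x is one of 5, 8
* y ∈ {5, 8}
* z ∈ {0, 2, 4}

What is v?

7

t's domain is down to {4}, so t = 4. Eliminate 4 elsewhere: u, v, z.
That leaves u = 3. Strike 3 from w.
The 2 variables x and y are confined to {5, 8}, which locks those values in; drop them from v, w.
So v = 7.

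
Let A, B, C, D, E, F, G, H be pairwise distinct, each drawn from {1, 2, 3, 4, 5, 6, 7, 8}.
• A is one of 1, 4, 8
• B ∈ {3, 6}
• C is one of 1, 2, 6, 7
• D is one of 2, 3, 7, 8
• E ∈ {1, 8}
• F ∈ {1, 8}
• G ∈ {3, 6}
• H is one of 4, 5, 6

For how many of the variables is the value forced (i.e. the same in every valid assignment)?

The 8 variables together cover exactly {1, 2, 3, 4, 5, 6, 7, 8} — 8 values for 8 variables — and 5 appears only in H's list, so H = 5.
The 7 still-open variables together cover exactly {1, 2, 3, 4, 6, 7, 8} — 7 values for 7 variables — and 4 appears only in A's list, so A = 4.
The 2 variables B and G are confined to {3, 6}, which locks those values in; drop them from C, D.
E and F between them cover only {1, 8} — a naked pair. Remove those values from C, D.
Determined: A=4, H=5. The other variables each still have more than one consistent value. That makes 2.

2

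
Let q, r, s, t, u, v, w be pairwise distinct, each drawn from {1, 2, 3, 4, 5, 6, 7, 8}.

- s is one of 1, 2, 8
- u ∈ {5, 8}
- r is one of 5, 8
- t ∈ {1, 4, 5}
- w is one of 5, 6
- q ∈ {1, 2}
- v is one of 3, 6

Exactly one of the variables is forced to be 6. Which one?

The 7 variables together cover exactly {1, 2, 3, 4, 5, 6, 8} — 7 values for 7 variables — and 3 appears only in v's list, so v = 3.
The 6 still-open variables draw from only 6 values {1, 2, 4, 5, 6, 8}, so each is used; only t can be 4, hence t = 4.
The 5 still-open variables together cover exactly {1, 2, 5, 6, 8} — 5 values for 5 variables — and 6 appears only in w's list, so w = 6.

w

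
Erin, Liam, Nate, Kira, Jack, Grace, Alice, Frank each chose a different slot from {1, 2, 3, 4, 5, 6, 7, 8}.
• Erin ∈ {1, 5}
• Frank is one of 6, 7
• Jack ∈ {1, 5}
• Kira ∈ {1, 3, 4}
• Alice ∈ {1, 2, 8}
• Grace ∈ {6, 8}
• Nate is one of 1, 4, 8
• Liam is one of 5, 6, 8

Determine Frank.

7

The 8 variables draw from only 8 values {1, 2, 3, 4, 5, 6, 7, 8}, so each is used; only Alice can be 2, hence Alice = 2.
The 7 still-open variables together cover exactly {1, 3, 4, 5, 6, 7, 8} — 7 values for 7 variables — and 3 appears only in Kira's list, so Kira = 3.
The 6 still-open variables together cover exactly {1, 4, 5, 6, 7, 8} — 6 values for 6 variables — and 4 appears only in Nate's list, so Nate = 4.
The 5 still-open variables draw from only 5 values {1, 5, 6, 7, 8}, so each is used; only Frank can be 7, hence Frank = 7.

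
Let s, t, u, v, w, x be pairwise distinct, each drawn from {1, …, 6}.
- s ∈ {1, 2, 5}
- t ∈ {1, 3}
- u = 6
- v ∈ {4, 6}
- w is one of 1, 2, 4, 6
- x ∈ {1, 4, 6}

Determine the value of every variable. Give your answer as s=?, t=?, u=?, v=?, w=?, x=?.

s=5, t=3, u=6, v=4, w=2, x=1

u's domain is down to {6}, so u = 6. Strike 6 from v, w, x.
v must be 4 (only option left). Remove 4 from w, x.
x has just one choice, so x = 1. Strike 1 from s, t, w.
t must be 3 (only option left).
w must be 2 (only option left). Eliminate 2 elsewhere: s.
s has just one choice, so s = 5.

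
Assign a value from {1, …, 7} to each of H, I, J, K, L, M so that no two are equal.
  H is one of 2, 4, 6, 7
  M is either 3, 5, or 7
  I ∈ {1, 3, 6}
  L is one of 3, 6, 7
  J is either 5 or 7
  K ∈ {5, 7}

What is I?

1

J and K between them cover only {5, 7} — a naked pair. Remove those values from H, L, M.
That leaves M = 3. Eliminate 3 elsewhere: I, L.
L must be 6 (only option left). Remove 6 from H, I.
So I = 1.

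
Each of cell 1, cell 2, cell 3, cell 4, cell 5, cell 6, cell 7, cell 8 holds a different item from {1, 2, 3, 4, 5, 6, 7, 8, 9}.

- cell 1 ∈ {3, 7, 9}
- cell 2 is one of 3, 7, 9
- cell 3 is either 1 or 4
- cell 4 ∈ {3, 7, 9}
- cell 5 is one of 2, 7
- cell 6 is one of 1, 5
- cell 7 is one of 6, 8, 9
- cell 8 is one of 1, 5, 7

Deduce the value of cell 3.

4

cell 1, cell 2, cell 4 share exactly the 3 values {3, 7, 9}; by pigeonhole those values go to them, so strike 3, 7, 9 from cell 5, cell 7, cell 8.
cell 5 must be 2 (only option left).
The 2 variables cell 6 and cell 8 are confined to {1, 5}, which locks those values in; drop them from cell 3.
So cell 3 = 4.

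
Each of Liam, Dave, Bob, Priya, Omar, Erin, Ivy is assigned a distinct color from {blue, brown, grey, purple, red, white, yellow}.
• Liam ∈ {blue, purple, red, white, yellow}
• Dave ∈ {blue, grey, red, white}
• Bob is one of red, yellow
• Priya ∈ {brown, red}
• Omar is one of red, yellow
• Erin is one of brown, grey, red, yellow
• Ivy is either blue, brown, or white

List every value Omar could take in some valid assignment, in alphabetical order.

red, yellow

Among the 7 variables, purple fits only Liam (and all 7 values in {blue, brown, grey, purple, red, white, yellow} must be used), so Liam = purple.
The 2 variables Bob and Omar are confined to {red, yellow}, which locks those values in; drop them from Dave, Priya, Erin.
Priya has just one choice, so Priya = brown. Remove brown from Erin, Ivy.
Erin has just one choice, so Erin = grey. Eliminate grey elsewhere: Dave.
No further eliminations apply; Omar can still be any of red, yellow.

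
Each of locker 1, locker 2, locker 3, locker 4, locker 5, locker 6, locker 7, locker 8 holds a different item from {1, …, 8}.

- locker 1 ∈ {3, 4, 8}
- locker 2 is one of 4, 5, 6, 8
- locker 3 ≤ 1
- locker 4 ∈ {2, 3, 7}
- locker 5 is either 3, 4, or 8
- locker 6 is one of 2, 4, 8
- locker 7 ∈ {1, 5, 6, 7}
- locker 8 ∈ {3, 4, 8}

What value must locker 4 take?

7

locker 3's domain is down to {1}, so locker 3 = 1. Eliminate 1 elsewhere: locker 7.
The 3 variables locker 1, locker 5, locker 8 are confined to {3, 4, 8}, which locks those values in; drop them from locker 2, locker 4, locker 6.
That leaves locker 6 = 2. Strike 2 from locker 4.
So locker 4 = 7.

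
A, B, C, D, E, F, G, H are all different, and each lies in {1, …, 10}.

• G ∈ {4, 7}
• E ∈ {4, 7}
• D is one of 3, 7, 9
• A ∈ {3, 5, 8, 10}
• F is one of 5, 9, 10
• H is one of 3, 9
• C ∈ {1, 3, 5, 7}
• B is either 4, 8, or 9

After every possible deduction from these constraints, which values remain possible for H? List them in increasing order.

Among the 8 variables, 1 fits only C (and all 8 values in {1, 3, 4, 5, 7, 8, 9, 10} must be used), so C = 1.
E and G share exactly the 2 values {4, 7}; by pigeonhole those values go to them, so strike 4, 7 from B, D.
The 2 variables D and H are confined to {3, 9}, which locks those values in; drop them from A, B, F.
B must be 8 (only option left). Remove 8 from A.
No further eliminations apply; H can still be any of 3, 9.

3, 9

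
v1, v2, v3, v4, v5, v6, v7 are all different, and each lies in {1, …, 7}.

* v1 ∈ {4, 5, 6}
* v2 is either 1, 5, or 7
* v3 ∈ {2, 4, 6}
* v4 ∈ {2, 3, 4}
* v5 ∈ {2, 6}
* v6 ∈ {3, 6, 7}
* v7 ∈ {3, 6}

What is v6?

The 7 variables together cover exactly {1, 2, 3, 4, 5, 6, 7} — 7 values for 7 variables — and 1 appears only in v2's list, so v2 = 1.
The 6 still-open variables together cover exactly {2, 3, 4, 5, 6, 7} — 6 values for 6 variables — and 5 appears only in v1's list, so v1 = 5.
The 5 still-open variables draw from only 5 values {2, 3, 4, 6, 7}, so each is used; only v6 can be 7, hence v6 = 7.

7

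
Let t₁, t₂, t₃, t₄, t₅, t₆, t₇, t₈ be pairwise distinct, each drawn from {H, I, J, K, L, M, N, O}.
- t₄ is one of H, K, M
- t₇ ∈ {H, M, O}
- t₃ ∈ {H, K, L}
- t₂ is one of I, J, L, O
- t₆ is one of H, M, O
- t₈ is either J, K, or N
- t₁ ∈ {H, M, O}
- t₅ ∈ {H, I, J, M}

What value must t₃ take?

The 8 variables draw from only 8 values {H, I, J, K, L, M, N, O}, so each is used; only t₈ can be N, hence t₈ = N.
t₁, t₆, t₇ share exactly the 3 values {H, M, O}; by pigeonhole those values go to them, so strike H, M, O from t₂, t₃, t₄, t₅.
t₄ has just one choice, so t₄ = K. Strike K from t₃.
So t₃ = L.

L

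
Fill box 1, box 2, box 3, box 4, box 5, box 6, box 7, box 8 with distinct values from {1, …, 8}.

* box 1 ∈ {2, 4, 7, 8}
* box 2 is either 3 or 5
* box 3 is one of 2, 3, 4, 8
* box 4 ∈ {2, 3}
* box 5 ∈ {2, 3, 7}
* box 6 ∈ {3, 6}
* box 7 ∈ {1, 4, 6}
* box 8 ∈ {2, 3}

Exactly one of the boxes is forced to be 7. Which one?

Among the 8 variables, 1 fits only box 7 (and all 8 values in {1, 2, 3, 4, 5, 6, 7, 8} must be used), so box 7 = 1.
The 7 still-open variables draw from only 7 values {2, 3, 4, 5, 6, 7, 8}, so each is used; only box 2 can be 5, hence box 2 = 5.
The 6 still-open variables draw from only 6 values {2, 3, 4, 6, 7, 8}, so each is used; only box 6 can be 6, hence box 6 = 6.
box 4 and box 8 between them cover only {2, 3} — a naked pair. Remove those values from box 1, box 3, box 5.
So 7 goes to box 5.

box 5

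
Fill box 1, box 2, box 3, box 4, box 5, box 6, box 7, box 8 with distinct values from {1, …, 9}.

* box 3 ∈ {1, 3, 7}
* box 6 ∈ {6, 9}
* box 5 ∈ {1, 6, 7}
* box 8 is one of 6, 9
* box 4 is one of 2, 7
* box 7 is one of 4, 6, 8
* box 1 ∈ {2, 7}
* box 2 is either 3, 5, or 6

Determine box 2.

5

box 1 and box 4 share exactly the 2 values {2, 7}; by pigeonhole those values go to them, so strike 2, 7 from box 3, box 5.
The 2 variables box 6 and box 8 are confined to {6, 9}, which locks those values in; drop them from box 2, box 5, box 7.
That leaves box 5 = 1. Eliminate 1 elsewhere: box 3.
box 3's domain is down to {3}, so box 3 = 3. Eliminate 3 elsewhere: box 2.
So box 2 = 5.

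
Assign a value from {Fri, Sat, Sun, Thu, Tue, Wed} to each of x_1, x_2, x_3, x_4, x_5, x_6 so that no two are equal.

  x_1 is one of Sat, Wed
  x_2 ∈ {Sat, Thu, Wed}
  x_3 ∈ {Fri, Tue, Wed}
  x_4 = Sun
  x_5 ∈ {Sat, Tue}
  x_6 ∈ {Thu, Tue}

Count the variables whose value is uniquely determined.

x_4's domain is down to {Sun}, so x_4 = Sun.
The 5 still-open variables together cover exactly {Fri, Sat, Thu, Tue, Wed} — 5 values for 5 variables — and Fri appears only in x_3's list, so x_3 = Fri.
Determined: x_3=Fri, x_4=Sun. The other variables each still have more than one consistent value. That makes 2.

2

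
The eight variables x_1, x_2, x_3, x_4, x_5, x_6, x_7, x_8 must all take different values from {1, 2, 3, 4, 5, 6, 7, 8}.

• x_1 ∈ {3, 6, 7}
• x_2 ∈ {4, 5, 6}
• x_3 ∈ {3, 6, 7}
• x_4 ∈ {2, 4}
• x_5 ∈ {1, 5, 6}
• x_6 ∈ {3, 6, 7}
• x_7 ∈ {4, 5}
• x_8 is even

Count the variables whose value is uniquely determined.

Among the 8 variables, 1 fits only x_5 (and all 8 values in {1, 2, 3, 4, 5, 6, 7, 8} must be used), so x_5 = 1.
The 7 still-open variables draw from only 7 values {2, 3, 4, 5, 6, 7, 8}, so each is used; only x_8 can be 8, hence x_8 = 8.
Among the 6 still-open variables, 2 fits only x_4 (and all 6 values in {2, 3, 4, 5, 6, 7} must be used), so x_4 = 2.
x_1, x_3, x_6 between them cover only {3, 6, 7} — a naked triple. Remove those values from x_2.
Determined: x_4=2, x_5=1, x_8=8. The other variables each still have more than one consistent value. That makes 3.

3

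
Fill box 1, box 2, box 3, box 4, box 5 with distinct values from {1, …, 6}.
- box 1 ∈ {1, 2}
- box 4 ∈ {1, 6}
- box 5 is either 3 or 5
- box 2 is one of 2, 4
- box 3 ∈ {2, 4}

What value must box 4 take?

box 2 and box 3 between them cover only {2, 4} — a naked pair. Remove those values from box 1.
box 1 has just one choice, so box 1 = 1. So box 4 can't be 1.
So box 4 = 6.

6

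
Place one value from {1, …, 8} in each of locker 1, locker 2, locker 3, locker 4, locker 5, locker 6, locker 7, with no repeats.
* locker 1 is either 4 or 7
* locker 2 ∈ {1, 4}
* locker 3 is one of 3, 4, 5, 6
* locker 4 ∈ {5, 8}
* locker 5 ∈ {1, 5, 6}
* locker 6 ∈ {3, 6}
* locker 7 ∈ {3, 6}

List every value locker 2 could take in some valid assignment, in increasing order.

The 7 variables together cover exactly {1, 3, 4, 5, 6, 7, 8} — 7 values for 7 variables — and 7 appears only in locker 1's list, so locker 1 = 7.
The 6 still-open variables together cover exactly {1, 3, 4, 5, 6, 8} — 6 values for 6 variables — and 8 appears only in locker 4's list, so locker 4 = 8.
The 2 variables locker 6 and locker 7 are confined to {3, 6}, which locks those values in; drop them from locker 3, locker 5.
No further eliminations apply; locker 2 can still be any of 1, 4.

1, 4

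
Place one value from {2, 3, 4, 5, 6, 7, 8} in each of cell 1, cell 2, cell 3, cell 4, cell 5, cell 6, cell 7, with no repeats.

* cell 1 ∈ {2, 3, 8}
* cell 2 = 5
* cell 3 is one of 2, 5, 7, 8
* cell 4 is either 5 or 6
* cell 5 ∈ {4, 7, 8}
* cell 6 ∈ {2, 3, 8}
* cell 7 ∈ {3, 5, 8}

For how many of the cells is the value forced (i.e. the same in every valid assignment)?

4

cell 2 has just one choice, so cell 2 = 5. Strike 5 from cell 3, cell 4, cell 7.
cell 4 must be 6 (only option left).
The 5 still-open variables together cover exactly {2, 3, 4, 7, 8} — 5 values for 5 variables — and 4 appears only in cell 5's list, so cell 5 = 4.
The 4 still-open variables draw from only 4 values {2, 3, 7, 8}, so each is used; only cell 3 can be 7, hence cell 3 = 7.
Determined: cell 2=5, cell 3=7, cell 4=6, cell 5=4. The other cells each still have more than one consistent value. That makes 4.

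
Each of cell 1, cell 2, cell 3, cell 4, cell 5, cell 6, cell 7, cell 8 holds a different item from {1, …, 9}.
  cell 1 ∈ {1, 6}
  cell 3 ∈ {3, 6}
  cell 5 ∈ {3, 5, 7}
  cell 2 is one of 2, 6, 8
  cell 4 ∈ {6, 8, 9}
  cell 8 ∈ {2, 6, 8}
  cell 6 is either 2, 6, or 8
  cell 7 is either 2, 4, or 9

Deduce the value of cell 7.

cell 2, cell 6, cell 8 share exactly the 3 values {2, 6, 8}; by pigeonhole those values go to them, so strike 2, 6, 8 from cell 1, cell 3, cell 4, cell 7.
cell 1 has just one choice, so cell 1 = 1.
cell 3's domain is down to {3}, so cell 3 = 3. Eliminate 3 elsewhere: cell 5.
cell 4's domain is down to {9}, so cell 4 = 9. Strike 9 from cell 7.
So cell 7 = 4.

4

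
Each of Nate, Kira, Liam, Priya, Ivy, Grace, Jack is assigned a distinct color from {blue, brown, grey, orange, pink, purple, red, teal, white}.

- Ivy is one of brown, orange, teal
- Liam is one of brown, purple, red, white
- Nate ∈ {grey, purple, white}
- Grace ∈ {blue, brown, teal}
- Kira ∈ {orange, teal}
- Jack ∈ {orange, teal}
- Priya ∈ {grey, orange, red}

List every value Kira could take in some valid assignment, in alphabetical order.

The 2 variables Kira and Jack are confined to {orange, teal}, which locks those values in; drop them from Priya, Ivy, Grace.
That leaves Ivy = brown. Eliminate brown elsewhere: Liam, Grace.
Grace must be blue (only option left).
No further eliminations apply; Kira can still be any of orange, teal.

orange, teal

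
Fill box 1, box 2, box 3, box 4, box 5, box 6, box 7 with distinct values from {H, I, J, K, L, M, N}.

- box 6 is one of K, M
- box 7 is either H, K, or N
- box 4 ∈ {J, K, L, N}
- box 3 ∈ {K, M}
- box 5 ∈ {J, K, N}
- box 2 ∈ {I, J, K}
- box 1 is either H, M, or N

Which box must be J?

Among the 7 variables, I fits only box 2 (and all 7 values in {H, I, J, K, L, M, N} must be used), so box 2 = I.
The 6 still-open variables draw from only 6 values {H, J, K, L, M, N}, so each is used; only box 4 can be L, hence box 4 = L.
The 5 still-open variables draw from only 5 values {H, J, K, M, N}, so each is used; only box 5 can be J, hence box 5 = J.

box 5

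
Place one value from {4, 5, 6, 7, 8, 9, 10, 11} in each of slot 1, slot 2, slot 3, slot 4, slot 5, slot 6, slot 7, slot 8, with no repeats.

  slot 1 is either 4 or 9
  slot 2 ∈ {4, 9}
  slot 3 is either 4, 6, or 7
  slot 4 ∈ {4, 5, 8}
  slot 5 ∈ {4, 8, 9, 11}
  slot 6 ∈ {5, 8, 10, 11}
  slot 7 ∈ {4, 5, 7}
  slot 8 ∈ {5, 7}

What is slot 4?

The 8 variables draw from only 8 values {4, 5, 6, 7, 8, 9, 10, 11}, so each is used; only slot 3 can be 6, hence slot 3 = 6.
The 7 still-open variables draw from only 7 values {4, 5, 7, 8, 9, 10, 11}, so each is used; only slot 6 can be 10, hence slot 6 = 10.
Among the 6 still-open variables, 11 fits only slot 5 (and all 6 values in {4, 5, 7, 8, 9, 11} must be used), so slot 5 = 11.
The 5 still-open variables draw from only 5 values {4, 5, 7, 8, 9}, so each is used; only slot 4 can be 8, hence slot 4 = 8.

8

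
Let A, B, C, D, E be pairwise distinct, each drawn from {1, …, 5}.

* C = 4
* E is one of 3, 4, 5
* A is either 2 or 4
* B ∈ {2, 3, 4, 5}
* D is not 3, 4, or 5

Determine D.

1

C's domain is down to {4}, so C = 4. Strike 4 from A, B, E.
A's domain is down to {2}, so A = 2. Strike 2 from B, D.
So D = 1.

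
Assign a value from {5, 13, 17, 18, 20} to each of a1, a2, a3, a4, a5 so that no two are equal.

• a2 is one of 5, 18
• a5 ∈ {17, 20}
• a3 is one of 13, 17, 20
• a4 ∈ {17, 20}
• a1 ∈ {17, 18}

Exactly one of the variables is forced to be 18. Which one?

a1

The 5 variables together cover exactly {5, 13, 17, 18, 20} — 5 values for 5 variables — and 5 appears only in a2's list, so a2 = 5.
Among the 4 still-open variables, 13 fits only a3 (and all 4 values in {13, 17, 18, 20} must be used), so a3 = 13.
The 3 still-open variables together cover exactly {17, 18, 20} — 3 values for 3 variables — and 18 appears only in a1's list, so a1 = 18.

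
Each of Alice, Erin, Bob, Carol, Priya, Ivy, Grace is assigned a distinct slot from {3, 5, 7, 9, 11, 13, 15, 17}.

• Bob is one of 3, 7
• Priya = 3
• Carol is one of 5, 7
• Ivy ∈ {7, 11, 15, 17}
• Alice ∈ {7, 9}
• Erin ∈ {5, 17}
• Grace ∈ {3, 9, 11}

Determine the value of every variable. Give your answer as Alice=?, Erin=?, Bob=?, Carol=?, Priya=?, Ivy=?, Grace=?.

Alice=9, Erin=17, Bob=7, Carol=5, Priya=3, Ivy=15, Grace=11

Priya's domain is down to {3}, so Priya = 3. Remove 3 from Bob, Grace.
That leaves Bob = 7. Strike 7 from Alice, Carol, Ivy.
Carol's domain is down to {5}, so Carol = 5. Remove 5 from Erin.
That leaves Alice = 9. Strike 9 from Grace.
Erin must be 17 (only option left). Strike 17 from Ivy.
That leaves Grace = 11. Strike 11 from Ivy.
Ivy must be 15 (only option left).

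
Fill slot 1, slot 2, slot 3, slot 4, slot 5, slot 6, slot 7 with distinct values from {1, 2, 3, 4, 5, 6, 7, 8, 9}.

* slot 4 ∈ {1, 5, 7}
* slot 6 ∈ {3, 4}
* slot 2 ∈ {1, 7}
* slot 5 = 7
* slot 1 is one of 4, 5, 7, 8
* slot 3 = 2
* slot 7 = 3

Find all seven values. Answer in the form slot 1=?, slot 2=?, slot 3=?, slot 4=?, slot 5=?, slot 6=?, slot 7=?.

slot 1=8, slot 2=1, slot 3=2, slot 4=5, slot 5=7, slot 6=4, slot 7=3

slot 3's domain is down to {2}, so slot 3 = 2.
slot 5 has just one choice, so slot 5 = 7. Eliminate 7 elsewhere: slot 1, slot 2, slot 4.
slot 7 must be 3 (only option left). Remove 3 from slot 6.
slot 2 has just one choice, so slot 2 = 1. So slot 4 can't be 1.
slot 4 must be 5 (only option left). Strike 5 from slot 1.
slot 6's domain is down to {4}, so slot 6 = 4. Eliminate 4 elsewhere: slot 1.
slot 1 must be 8 (only option left).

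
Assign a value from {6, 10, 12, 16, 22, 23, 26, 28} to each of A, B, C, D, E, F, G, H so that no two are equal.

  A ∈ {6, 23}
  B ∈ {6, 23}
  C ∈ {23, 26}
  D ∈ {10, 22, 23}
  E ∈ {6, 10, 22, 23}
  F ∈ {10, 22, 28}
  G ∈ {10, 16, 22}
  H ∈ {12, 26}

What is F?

28

The 8 variables together cover exactly {6, 10, 12, 16, 22, 23, 26, 28} — 8 values for 8 variables — and 12 appears only in H's list, so H = 12.
The 7 still-open variables together cover exactly {6, 10, 16, 22, 23, 26, 28} — 7 values for 7 variables — and 16 appears only in G's list, so G = 16.
Among the 6 still-open variables, 26 fits only C (and all 6 values in {6, 10, 22, 23, 26, 28} must be used), so C = 26.
The 5 still-open variables draw from only 5 values {6, 10, 22, 23, 28}, so each is used; only F can be 28, hence F = 28.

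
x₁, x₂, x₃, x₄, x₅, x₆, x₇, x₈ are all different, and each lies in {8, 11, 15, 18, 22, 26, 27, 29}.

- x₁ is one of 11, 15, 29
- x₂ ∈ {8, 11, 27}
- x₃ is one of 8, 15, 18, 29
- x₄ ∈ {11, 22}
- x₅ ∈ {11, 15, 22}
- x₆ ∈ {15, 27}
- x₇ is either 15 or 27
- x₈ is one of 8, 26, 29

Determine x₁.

The 8 variables draw from only 8 values {8, 11, 15, 18, 22, 26, 27, 29}, so each is used; only x₃ can be 18, hence x₃ = 18.
Among the 7 still-open variables, 26 fits only x₈ (and all 7 values in {8, 11, 15, 22, 26, 27, 29} must be used), so x₈ = 26.
The 6 still-open variables together cover exactly {8, 11, 15, 22, 27, 29} — 6 values for 6 variables — and 8 appears only in x₂'s list, so x₂ = 8.
The 5 still-open variables together cover exactly {11, 15, 22, 27, 29} — 5 values for 5 variables — and 29 appears only in x₁'s list, so x₁ = 29.

29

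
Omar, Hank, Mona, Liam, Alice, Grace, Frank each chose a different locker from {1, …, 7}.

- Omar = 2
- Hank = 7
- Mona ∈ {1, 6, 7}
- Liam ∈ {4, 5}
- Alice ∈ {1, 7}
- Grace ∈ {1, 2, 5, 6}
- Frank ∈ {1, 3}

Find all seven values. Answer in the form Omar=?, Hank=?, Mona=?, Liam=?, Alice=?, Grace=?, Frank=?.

Omar=2, Hank=7, Mona=6, Liam=4, Alice=1, Grace=5, Frank=3

Omar has just one choice, so Omar = 2. Remove 2 from Grace.
Hank must be 7 (only option left). So Mona, Alice can't be 7.
Alice's domain is down to {1}, so Alice = 1. Strike 1 from Mona, Grace, Frank.
Frank's domain is down to {3}, so Frank = 3.
That leaves Mona = 6. Remove 6 from Grace.
Grace's domain is down to {5}, so Grace = 5. Strike 5 from Liam.
That leaves Liam = 4.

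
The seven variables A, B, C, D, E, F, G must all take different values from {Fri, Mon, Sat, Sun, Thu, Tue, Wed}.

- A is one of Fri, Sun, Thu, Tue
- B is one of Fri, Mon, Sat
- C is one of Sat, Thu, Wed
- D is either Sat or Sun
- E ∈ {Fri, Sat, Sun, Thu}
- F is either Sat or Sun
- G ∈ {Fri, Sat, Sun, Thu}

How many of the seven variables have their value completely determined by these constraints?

The 7 variables draw from only 7 values {Fri, Mon, Sat, Sun, Thu, Tue, Wed}, so each is used; only B can be Mon, hence B = Mon.
The 6 still-open variables together cover exactly {Fri, Sat, Sun, Thu, Tue, Wed} — 6 values for 6 variables — and Tue appears only in A's list, so A = Tue.
The 5 still-open variables draw from only 5 values {Fri, Sat, Sun, Thu, Wed}, so each is used; only C can be Wed, hence C = Wed.
D and F between them cover only {Sat, Sun} — a naked pair. Remove those values from E, G.
Determined: A=Tue, B=Mon, C=Wed. The other variables each still have more than one consistent value. That makes 3.

3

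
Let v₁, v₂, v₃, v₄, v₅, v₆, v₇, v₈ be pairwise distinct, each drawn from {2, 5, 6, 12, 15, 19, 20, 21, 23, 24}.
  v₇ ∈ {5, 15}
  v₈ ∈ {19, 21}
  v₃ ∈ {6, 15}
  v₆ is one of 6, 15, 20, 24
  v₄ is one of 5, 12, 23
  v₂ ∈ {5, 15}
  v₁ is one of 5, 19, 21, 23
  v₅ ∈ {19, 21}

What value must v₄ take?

v₂ and v₇ between them cover only {5, 15} — a naked pair. Remove those values from v₁, v₃, v₄, v₆.
v₃ must be 6 (only option left). Remove 6 from v₆.
v₅ and v₈ share exactly the 2 values {19, 21}; by pigeonhole those values go to them, so strike 19, 21 from v₁.
That leaves v₁ = 23. Remove 23 from v₄.
So v₄ = 12.

12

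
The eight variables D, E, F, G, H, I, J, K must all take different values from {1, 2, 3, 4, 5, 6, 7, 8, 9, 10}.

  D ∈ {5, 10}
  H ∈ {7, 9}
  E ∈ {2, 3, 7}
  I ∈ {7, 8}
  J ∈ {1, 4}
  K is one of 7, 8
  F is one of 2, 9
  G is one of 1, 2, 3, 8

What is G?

I and K between them cover only {7, 8} — a naked pair. Remove those values from E, G, H.
H's domain is down to {9}, so H = 9. So F can't be 9.
F has just one choice, so F = 2. Strike 2 from E, G.
E's domain is down to {3}, so E = 3. So G can't be 3.
So G = 1.

1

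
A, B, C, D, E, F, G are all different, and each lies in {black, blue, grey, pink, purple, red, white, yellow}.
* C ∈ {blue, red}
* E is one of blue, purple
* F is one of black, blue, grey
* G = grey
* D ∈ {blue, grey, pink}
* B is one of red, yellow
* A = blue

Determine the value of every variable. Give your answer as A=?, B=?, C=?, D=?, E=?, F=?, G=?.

A=blue, B=yellow, C=red, D=pink, E=purple, F=black, G=grey

A has just one choice, so A = blue. Strike blue from C, D, E, F.
C must be red (only option left). Strike red from B.
That leaves E = purple.
That leaves G = grey. Remove grey from D, F.
B must be yellow (only option left).
D's domain is down to {pink}, so D = pink.
F's domain is down to {black}, so F = black.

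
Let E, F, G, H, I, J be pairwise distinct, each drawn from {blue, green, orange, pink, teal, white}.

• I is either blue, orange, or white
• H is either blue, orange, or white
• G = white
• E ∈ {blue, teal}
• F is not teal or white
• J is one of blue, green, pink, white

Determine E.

G has just one choice, so G = white. So H, I, J can't be white.
The 5 still-open variables draw from only 5 values {blue, green, orange, pink, teal}, so each is used; only E can be teal, hence E = teal.

teal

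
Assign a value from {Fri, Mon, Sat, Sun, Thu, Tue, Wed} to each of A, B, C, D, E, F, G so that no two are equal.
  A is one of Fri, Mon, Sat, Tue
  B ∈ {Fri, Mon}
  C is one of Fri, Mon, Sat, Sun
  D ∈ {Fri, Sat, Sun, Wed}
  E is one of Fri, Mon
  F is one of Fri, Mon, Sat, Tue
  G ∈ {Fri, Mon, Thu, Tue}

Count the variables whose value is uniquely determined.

The 7 variables draw from only 7 values {Fri, Mon, Sat, Sun, Thu, Tue, Wed}, so each is used; only G can be Thu, hence G = Thu.
The 6 still-open variables draw from only 6 values {Fri, Mon, Sat, Sun, Tue, Wed}, so each is used; only D can be Wed, hence D = Wed.
The 5 still-open variables together cover exactly {Fri, Mon, Sat, Sun, Tue} — 5 values for 5 variables — and Sun appears only in C's list, so C = Sun.
B and E between them cover only {Fri, Mon} — a naked pair. Remove those values from A, F.
Determined: C=Sun, D=Wed, G=Thu. The other variables each still have more than one consistent value. That makes 3.

3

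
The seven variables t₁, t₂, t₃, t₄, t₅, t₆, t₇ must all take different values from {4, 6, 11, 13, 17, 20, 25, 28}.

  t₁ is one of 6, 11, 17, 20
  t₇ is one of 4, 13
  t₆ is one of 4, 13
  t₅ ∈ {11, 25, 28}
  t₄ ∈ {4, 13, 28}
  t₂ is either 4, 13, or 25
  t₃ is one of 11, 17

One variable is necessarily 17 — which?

t₃

t₆ and t₇ share exactly the 2 values {4, 13}; by pigeonhole those values go to them, so strike 4, 13 from t₂, t₄.
t₂ must be 25 (only option left). So t₅ can't be 25.
t₄ has just one choice, so t₄ = 28. Remove 28 from t₅.
t₅'s domain is down to {11}, so t₅ = 11. So t₁, t₃ can't be 11.
So 17 goes to t₃.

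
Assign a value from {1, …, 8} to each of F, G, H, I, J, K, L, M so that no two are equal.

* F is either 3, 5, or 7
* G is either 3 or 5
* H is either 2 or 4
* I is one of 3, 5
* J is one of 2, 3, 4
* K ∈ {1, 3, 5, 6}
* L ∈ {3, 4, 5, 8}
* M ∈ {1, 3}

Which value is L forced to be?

The 8 variables together cover exactly {1, 2, 3, 4, 5, 6, 7, 8} — 8 values for 8 variables — and 6 appears only in K's list, so K = 6.
The 7 still-open variables together cover exactly {1, 2, 3, 4, 5, 7, 8} — 7 values for 7 variables — and 1 appears only in M's list, so M = 1.
The 6 still-open variables draw from only 6 values {2, 3, 4, 5, 7, 8}, so each is used; only F can be 7, hence F = 7.
The 5 still-open variables together cover exactly {2, 3, 4, 5, 8} — 5 values for 5 variables — and 8 appears only in L's list, so L = 8.

8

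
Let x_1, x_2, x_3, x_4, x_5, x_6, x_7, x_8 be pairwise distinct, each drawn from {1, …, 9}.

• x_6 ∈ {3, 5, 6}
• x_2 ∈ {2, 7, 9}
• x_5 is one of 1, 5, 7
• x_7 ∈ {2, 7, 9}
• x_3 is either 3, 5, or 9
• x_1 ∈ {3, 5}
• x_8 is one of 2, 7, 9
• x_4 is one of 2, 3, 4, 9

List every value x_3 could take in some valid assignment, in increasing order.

3, 5

The 8 variables draw from only 8 values {1, 2, 3, 4, 5, 6, 7, 9}, so each is used; only x_5 can be 1, hence x_5 = 1.
The 7 still-open variables draw from only 7 values {2, 3, 4, 5, 6, 7, 9}, so each is used; only x_4 can be 4, hence x_4 = 4.
The 6 still-open variables draw from only 6 values {2, 3, 5, 6, 7, 9}, so each is used; only x_6 can be 6, hence x_6 = 6.
The 3 variables x_2, x_7, x_8 are confined to {2, 7, 9}, which locks those values in; drop them from x_3.
No further eliminations apply; x_3 can still be any of 3, 5.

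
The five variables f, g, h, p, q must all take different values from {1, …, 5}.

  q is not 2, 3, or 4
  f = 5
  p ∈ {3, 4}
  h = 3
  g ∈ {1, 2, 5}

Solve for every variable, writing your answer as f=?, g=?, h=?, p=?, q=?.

f must be 5 (only option left). Strike 5 from g, q.
h has just one choice, so h = 3. So p can't be 3.
p must be 4 (only option left).
That leaves q = 1. Eliminate 1 elsewhere: g.
g has just one choice, so g = 2.

f=5, g=2, h=3, p=4, q=1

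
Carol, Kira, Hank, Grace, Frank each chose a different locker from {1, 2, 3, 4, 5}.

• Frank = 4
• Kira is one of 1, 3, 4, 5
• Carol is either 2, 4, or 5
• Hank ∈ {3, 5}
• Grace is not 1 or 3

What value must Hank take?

Frank must be 4 (only option left). Eliminate 4 elsewhere: Carol, Kira, Grace.
Among the 4 still-open variables, 1 fits only Kira (and all 4 values in {1, 2, 3, 5} must be used), so Kira = 1.
The 3 still-open variables together cover exactly {2, 3, 5} — 3 values for 3 variables — and 3 appears only in Hank's list, so Hank = 3.

3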